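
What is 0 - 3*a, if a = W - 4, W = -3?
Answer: 21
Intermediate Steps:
a = -7 (a = -3 - 4 = -7)
0 - 3*a = 0 - 3*(-7) = 0 + 21 = 21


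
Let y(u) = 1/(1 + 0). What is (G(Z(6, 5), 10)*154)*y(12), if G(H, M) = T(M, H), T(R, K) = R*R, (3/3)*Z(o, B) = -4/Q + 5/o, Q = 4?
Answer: 15400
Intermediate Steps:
Z(o, B) = -1 + 5/o (Z(o, B) = -4/4 + 5/o = -4*¼ + 5/o = -1 + 5/o)
T(R, K) = R²
G(H, M) = M²
y(u) = 1 (y(u) = 1/1 = 1)
(G(Z(6, 5), 10)*154)*y(12) = (10²*154)*1 = (100*154)*1 = 15400*1 = 15400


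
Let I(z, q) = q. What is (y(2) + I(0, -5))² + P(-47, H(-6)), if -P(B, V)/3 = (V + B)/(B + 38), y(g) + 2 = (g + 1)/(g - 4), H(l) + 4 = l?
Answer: 213/4 ≈ 53.250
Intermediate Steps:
H(l) = -4 + l
y(g) = -2 + (1 + g)/(-4 + g) (y(g) = -2 + (g + 1)/(g - 4) = -2 + (1 + g)/(-4 + g))
P(B, V) = -3*(B + V)/(38 + B) (P(B, V) = -3*(V + B)/(B + 38) = -3*(B + V)/(38 + B))
(y(2) + I(0, -5))² + P(-47, H(-6)) = ((9 - 1*2)/(-4 + 2) - 5)² + 3*(-1*(-47) - (-4 - 6))/(38 - 47) = ((9 - 2)/(-2) - 5)² + 3*(47 - 1*(-10))/(-9) = (-½*7 - 5)² + 3*(-⅑)*(47 + 10) = (-7/2 - 5)² + 3*(-⅑)*57 = (-17/2)² - 19 = 289/4 - 19 = 213/4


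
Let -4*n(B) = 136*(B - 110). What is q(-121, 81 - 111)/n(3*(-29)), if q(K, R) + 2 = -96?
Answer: -49/3349 ≈ -0.014631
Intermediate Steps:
q(K, R) = -98 (q(K, R) = -2 - 96 = -98)
n(B) = 3740 - 34*B (n(B) = -34*(B - 110) = -34*(-110 + B) = -(-14960 + 136*B)/4 = 3740 - 34*B)
q(-121, 81 - 111)/n(3*(-29)) = -98/(3740 - 102*(-29)) = -98/(3740 - 34*(-87)) = -98/(3740 + 2958) = -98/6698 = -98*1/6698 = -49/3349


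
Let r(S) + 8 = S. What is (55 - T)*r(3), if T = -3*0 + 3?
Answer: -260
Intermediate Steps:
T = 3 (T = 0 + 3 = 3)
r(S) = -8 + S
(55 - T)*r(3) = (55 - 1*3)*(-8 + 3) = (55 - 3)*(-5) = 52*(-5) = -260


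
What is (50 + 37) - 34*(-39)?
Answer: 1413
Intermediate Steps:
(50 + 37) - 34*(-39) = 87 + 1326 = 1413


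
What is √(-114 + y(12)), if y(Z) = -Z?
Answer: 3*I*√14 ≈ 11.225*I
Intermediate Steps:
√(-114 + y(12)) = √(-114 - 1*12) = √(-114 - 12) = √(-126) = 3*I*√14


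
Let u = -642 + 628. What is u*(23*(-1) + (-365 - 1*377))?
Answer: 10710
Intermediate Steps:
u = -14
u*(23*(-1) + (-365 - 1*377)) = -14*(23*(-1) + (-365 - 1*377)) = -14*(-23 + (-365 - 377)) = -14*(-23 - 742) = -14*(-765) = 10710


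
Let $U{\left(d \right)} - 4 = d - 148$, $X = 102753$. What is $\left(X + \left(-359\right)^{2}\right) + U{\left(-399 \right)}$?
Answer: $231091$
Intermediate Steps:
$U{\left(d \right)} = -144 + d$ ($U{\left(d \right)} = 4 + \left(d - 148\right) = 4 + \left(-148 + d\right) = -144 + d$)
$\left(X + \left(-359\right)^{2}\right) + U{\left(-399 \right)} = \left(102753 + \left(-359\right)^{2}\right) - 543 = \left(102753 + 128881\right) - 543 = 231634 - 543 = 231091$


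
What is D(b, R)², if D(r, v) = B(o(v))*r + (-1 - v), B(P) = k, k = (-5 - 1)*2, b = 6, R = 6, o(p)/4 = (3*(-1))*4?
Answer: 6241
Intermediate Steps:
o(p) = -48 (o(p) = 4*((3*(-1))*4) = 4*(-3*4) = 4*(-12) = -48)
k = -12 (k = -6*2 = -12)
B(P) = -12
D(r, v) = -1 - v - 12*r (D(r, v) = -12*r + (-1 - v) = -1 - v - 12*r)
D(b, R)² = (-1 - 1*6 - 12*6)² = (-1 - 6 - 72)² = (-79)² = 6241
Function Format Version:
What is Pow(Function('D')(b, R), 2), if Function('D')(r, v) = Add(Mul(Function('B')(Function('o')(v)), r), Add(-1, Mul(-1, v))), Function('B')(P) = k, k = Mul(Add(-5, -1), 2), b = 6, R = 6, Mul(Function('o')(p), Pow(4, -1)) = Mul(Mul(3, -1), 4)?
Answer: 6241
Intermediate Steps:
Function('o')(p) = -48 (Function('o')(p) = Mul(4, Mul(Mul(3, -1), 4)) = Mul(4, Mul(-3, 4)) = Mul(4, -12) = -48)
k = -12 (k = Mul(-6, 2) = -12)
Function('B')(P) = -12
Function('D')(r, v) = Add(-1, Mul(-1, v), Mul(-12, r)) (Function('D')(r, v) = Add(Mul(-12, r), Add(-1, Mul(-1, v))) = Add(-1, Mul(-1, v), Mul(-12, r)))
Pow(Function('D')(b, R), 2) = Pow(Add(-1, Mul(-1, 6), Mul(-12, 6)), 2) = Pow(Add(-1, -6, -72), 2) = Pow(-79, 2) = 6241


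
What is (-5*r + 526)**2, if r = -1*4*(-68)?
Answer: 695556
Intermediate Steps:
r = 272 (r = -4*(-68) = 272)
(-5*r + 526)**2 = (-5*272 + 526)**2 = (-1360 + 526)**2 = (-834)**2 = 695556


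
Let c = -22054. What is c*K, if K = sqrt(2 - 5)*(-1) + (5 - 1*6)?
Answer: 22054 + 22054*I*sqrt(3) ≈ 22054.0 + 38199.0*I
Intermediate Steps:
K = -1 - I*sqrt(3) (K = sqrt(-3)*(-1) + (5 - 6) = (I*sqrt(3))*(-1) - 1 = -I*sqrt(3) - 1 = -1 - I*sqrt(3) ≈ -1.0 - 1.732*I)
c*K = -22054*(-1 - I*sqrt(3)) = 22054 + 22054*I*sqrt(3)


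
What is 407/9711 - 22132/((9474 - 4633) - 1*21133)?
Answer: 55388674/39552903 ≈ 1.4004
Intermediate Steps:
407/9711 - 22132/((9474 - 4633) - 1*21133) = 407*(1/9711) - 22132/(4841 - 21133) = 407/9711 - 22132/(-16292) = 407/9711 - 22132*(-1/16292) = 407/9711 + 5533/4073 = 55388674/39552903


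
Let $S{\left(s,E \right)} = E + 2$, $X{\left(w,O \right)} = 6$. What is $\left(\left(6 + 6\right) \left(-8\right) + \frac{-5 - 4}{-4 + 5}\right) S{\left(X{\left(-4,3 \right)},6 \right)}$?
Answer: $-840$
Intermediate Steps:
$S{\left(s,E \right)} = 2 + E$
$\left(\left(6 + 6\right) \left(-8\right) + \frac{-5 - 4}{-4 + 5}\right) S{\left(X{\left(-4,3 \right)},6 \right)} = \left(\left(6 + 6\right) \left(-8\right) + \frac{-5 - 4}{-4 + 5}\right) \left(2 + 6\right) = \left(12 \left(-8\right) - \frac{9}{1}\right) 8 = \left(-96 - 9\right) 8 = \left(-105\right) 8 = -840$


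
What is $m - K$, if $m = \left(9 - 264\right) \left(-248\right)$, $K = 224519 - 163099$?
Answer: $1820$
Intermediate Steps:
$K = 61420$
$m = 63240$ ($m = \left(-255\right) \left(-248\right) = 63240$)
$m - K = 63240 - 61420 = 1820$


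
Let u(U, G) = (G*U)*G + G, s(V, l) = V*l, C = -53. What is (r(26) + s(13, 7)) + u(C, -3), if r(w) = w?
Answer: -363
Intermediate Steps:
u(U, G) = G + U*G² (u(U, G) = U*G² + G = G + U*G²)
(r(26) + s(13, 7)) + u(C, -3) = (26 + 13*7) - 3*(1 - 3*(-53)) = (26 + 91) - 3*(1 + 159) = 117 - 3*160 = 117 - 480 = -363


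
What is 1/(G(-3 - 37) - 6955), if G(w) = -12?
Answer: -1/6967 ≈ -0.00014353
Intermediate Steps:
1/(G(-3 - 37) - 6955) = 1/(-12 - 6955) = 1/(-6967) = -1/6967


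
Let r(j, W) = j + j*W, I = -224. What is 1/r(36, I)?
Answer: -1/8028 ≈ -0.00012456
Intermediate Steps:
r(j, W) = j + W*j
1/r(36, I) = 1/(36*(1 - 224)) = 1/(36*(-223)) = 1/(-8028) = -1/8028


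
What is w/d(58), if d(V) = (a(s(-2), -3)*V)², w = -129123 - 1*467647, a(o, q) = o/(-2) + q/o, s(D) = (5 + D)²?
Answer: -5370930/707281 ≈ -7.5938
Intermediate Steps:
a(o, q) = -o/2 + q/o (a(o, q) = o*(-½) + q/o = -o/2 + q/o)
w = -596770 (w = -129123 - 467647 = -596770)
d(V) = 841*V²/36 (d(V) = ((-(5 - 2)²/2 - 3/(5 - 2)²)*V)² = ((-½*3² - 3/(3²))*V)² = ((-½*9 - 3/9)*V)² = ((-9/2 - 3*⅑)*V)² = ((-9/2 - ⅓)*V)² = (-29*V/6)² = 841*V²/36)
w/d(58) = -596770/((841/36)*58²) = -596770/((841/36)*3364) = -596770/707281/9 = -596770*9/707281 = -5370930/707281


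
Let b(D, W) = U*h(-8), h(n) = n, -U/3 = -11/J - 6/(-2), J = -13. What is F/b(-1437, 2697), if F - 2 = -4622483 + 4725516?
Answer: 89297/80 ≈ 1116.2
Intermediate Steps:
U = -150/13 (U = -3*(-11/(-13) - 6/(-2)) = -3*(-11*(-1/13) - 6*(-1/2)) = -3*(11/13 + 3) = -3*50/13 = -150/13 ≈ -11.538)
b(D, W) = 1200/13 (b(D, W) = -150/13*(-8) = 1200/13)
F = 103035 (F = 2 + (-4622483 + 4725516) = 2 + 103033 = 103035)
F/b(-1437, 2697) = 103035/(1200/13) = 103035*(13/1200) = 89297/80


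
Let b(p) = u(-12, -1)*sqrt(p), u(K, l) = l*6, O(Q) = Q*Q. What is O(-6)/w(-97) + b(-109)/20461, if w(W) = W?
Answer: -36/97 - 6*I*sqrt(109)/20461 ≈ -0.37113 - 0.0030615*I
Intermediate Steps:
O(Q) = Q**2
u(K, l) = 6*l
b(p) = -6*sqrt(p) (b(p) = (6*(-1))*sqrt(p) = -6*sqrt(p))
O(-6)/w(-97) + b(-109)/20461 = (-6)**2/(-97) - 6*I*sqrt(109)/20461 = 36*(-1/97) - 6*I*sqrt(109)*(1/20461) = -36/97 - 6*I*sqrt(109)*(1/20461) = -36/97 - 6*I*sqrt(109)/20461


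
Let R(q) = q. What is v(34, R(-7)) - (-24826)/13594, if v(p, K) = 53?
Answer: 372654/6797 ≈ 54.826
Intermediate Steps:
v(34, R(-7)) - (-24826)/13594 = 53 - (-24826)/13594 = 53 - 1*(-12413/6797) = 53 + 12413/6797 = 372654/6797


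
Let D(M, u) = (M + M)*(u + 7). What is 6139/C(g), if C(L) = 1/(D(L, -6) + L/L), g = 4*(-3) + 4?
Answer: -92085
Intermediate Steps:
D(M, u) = 2*M*(7 + u) (D(M, u) = (2*M)*(7 + u) = 2*M*(7 + u))
g = -8 (g = -12 + 4 = -8)
C(L) = 1/(1 + 2*L) (C(L) = 1/(2*L*(7 - 6) + L/L) = 1/(2*L*1 + 1) = 1/(2*L + 1) = 1/(1 + 2*L))
6139/C(g) = 6139/(1/(1 + 2*(-8))) = 6139/(1/(1 - 16)) = 6139/(1/(-15)) = 6139/(-1/15) = 6139*(-15) = -92085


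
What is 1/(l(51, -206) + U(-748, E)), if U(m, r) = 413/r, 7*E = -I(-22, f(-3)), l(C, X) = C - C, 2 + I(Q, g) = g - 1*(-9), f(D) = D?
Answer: -4/2891 ≈ -0.0013836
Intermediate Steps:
I(Q, g) = 7 + g (I(Q, g) = -2 + (g - 1*(-9)) = -2 + (g + 9) = -2 + (9 + g) = 7 + g)
l(C, X) = 0
E = -4/7 (E = (-(7 - 3))/7 = (-1*4)/7 = (⅐)*(-4) = -4/7 ≈ -0.57143)
1/(l(51, -206) + U(-748, E)) = 1/(0 + 413/(-4/7)) = 1/(0 + 413*(-7/4)) = 1/(0 - 2891/4) = 1/(-2891/4) = -4/2891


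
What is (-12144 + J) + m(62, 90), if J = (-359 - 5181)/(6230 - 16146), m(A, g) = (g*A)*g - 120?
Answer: 1214552729/2479 ≈ 4.8994e+5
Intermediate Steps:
m(A, g) = -120 + A*g² (m(A, g) = (A*g)*g - 120 = A*g² - 120 = -120 + A*g²)
J = 1385/2479 (J = -5540/(-9916) = -5540*(-1/9916) = 1385/2479 ≈ 0.55869)
(-12144 + J) + m(62, 90) = (-12144 + 1385/2479) + (-120 + 62*90²) = -30103591/2479 + (-120 + 62*8100) = -30103591/2479 + (-120 + 502200) = -30103591/2479 + 502080 = 1214552729/2479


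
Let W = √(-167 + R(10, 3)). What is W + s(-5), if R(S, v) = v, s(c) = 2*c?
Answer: -10 + 2*I*√41 ≈ -10.0 + 12.806*I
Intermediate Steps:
W = 2*I*√41 (W = √(-167 + 3) = √(-164) = 2*I*√41 ≈ 12.806*I)
W + s(-5) = 2*I*√41 + 2*(-5) = 2*I*√41 - 10 = -10 + 2*I*√41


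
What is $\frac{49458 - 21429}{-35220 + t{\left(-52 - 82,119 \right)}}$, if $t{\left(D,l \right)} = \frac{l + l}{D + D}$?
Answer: $- \frac{3755886}{4719599} \approx -0.79581$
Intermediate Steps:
$t{\left(D,l \right)} = \frac{l}{D}$ ($t{\left(D,l \right)} = \frac{2 l}{2 D} = 2 l \frac{1}{2 D} = \frac{l}{D}$)
$\frac{49458 - 21429}{-35220 + t{\left(-52 - 82,119 \right)}} = \frac{49458 - 21429}{-35220 + \frac{119}{-52 - 82}} = \frac{28029}{-35220 + \frac{119}{-52 - 82}} = \frac{28029}{-35220 + \frac{119}{-134}} = \frac{28029}{-35220 + 119 \left(- \frac{1}{134}\right)} = \frac{28029}{-35220 - \frac{119}{134}} = \frac{28029}{- \frac{4719599}{134}} = 28029 \left(- \frac{134}{4719599}\right) = - \frac{3755886}{4719599}$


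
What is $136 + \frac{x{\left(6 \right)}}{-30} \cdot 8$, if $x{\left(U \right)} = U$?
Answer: $\frac{672}{5} \approx 134.4$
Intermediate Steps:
$136 + \frac{x{\left(6 \right)}}{-30} \cdot 8 = 136 + \frac{6}{-30} \cdot 8 = 136 + 6 \left(- \frac{1}{30}\right) 8 = 136 - \frac{8}{5} = \frac{672}{5}$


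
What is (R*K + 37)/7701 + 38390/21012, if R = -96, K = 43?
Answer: 685233/528802 ≈ 1.2958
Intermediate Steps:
(R*K + 37)/7701 + 38390/21012 = (-96*43 + 37)/7701 + 38390/21012 = (-4128 + 37)*(1/7701) + 38390*(1/21012) = -4091*1/7701 + 19195/10506 = -4091/7701 + 19195/10506 = 685233/528802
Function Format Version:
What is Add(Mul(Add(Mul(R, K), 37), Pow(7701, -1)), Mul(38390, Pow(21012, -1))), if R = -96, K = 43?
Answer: Rational(685233, 528802) ≈ 1.2958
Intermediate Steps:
Add(Mul(Add(Mul(R, K), 37), Pow(7701, -1)), Mul(38390, Pow(21012, -1))) = Add(Mul(Add(Mul(-96, 43), 37), Pow(7701, -1)), Mul(38390, Pow(21012, -1))) = Add(Mul(Add(-4128, 37), Rational(1, 7701)), Mul(38390, Rational(1, 21012))) = Add(Mul(-4091, Rational(1, 7701)), Rational(19195, 10506)) = Add(Rational(-4091, 7701), Rational(19195, 10506)) = Rational(685233, 528802)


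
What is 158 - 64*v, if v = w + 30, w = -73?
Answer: 2910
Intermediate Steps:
v = -43 (v = -73 + 30 = -43)
158 - 64*v = 158 - 64*(-43) = 158 + 2752 = 2910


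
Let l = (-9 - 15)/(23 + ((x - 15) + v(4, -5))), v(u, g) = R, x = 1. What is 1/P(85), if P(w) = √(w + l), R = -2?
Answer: √3997/571 ≈ 0.11072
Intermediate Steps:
v(u, g) = -2
l = -24/7 (l = (-9 - 15)/(23 + ((1 - 15) - 2)) = -24/(23 + (-14 - 2)) = -24/(23 - 16) = -24/7 ≈ -3.4286)
P(w) = √(-24/7 + w) (P(w) = √(w - 24/7) = √(-24/7 + w))
1/P(85) = 1/(√(-168 + 49*85)/7) = 1/(√(-168 + 4165)/7) = 1/(√3997/7) = √3997/571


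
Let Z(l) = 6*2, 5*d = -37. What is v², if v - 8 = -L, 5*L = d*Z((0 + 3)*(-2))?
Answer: 414736/625 ≈ 663.58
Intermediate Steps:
d = -37/5 (d = (⅕)*(-37) = -37/5 ≈ -7.4000)
Z(l) = 12
L = -444/25 (L = (-37/5*12)/5 = (⅕)*(-444/5) = -444/25 ≈ -17.760)
v = 644/25 (v = 8 - 1*(-444/25) = 8 + 444/25 = 644/25 ≈ 25.760)
v² = (644/25)² = 414736/625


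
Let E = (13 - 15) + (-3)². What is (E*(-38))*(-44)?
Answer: 11704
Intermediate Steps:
E = 7 (E = -2 + 9 = 7)
(E*(-38))*(-44) = (7*(-38))*(-44) = -266*(-44) = 11704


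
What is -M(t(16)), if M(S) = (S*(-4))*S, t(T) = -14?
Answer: 784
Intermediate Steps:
M(S) = -4*S² (M(S) = (-4*S)*S = -4*S²)
-M(t(16)) = -(-4)*(-14)² = -(-4)*196 = -1*(-784) = 784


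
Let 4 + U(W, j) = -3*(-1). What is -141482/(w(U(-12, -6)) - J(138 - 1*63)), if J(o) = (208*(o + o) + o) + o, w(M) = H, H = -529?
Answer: 141482/31879 ≈ 4.4381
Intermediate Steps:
U(W, j) = -1 (U(W, j) = -4 - 3*(-1) = -4 + 3 = -1)
w(M) = -529
J(o) = 418*o (J(o) = (208*(2*o) + o) + o = (416*o + o) + o = 417*o + o = 418*o)
-141482/(w(U(-12, -6)) - J(138 - 1*63)) = -141482/(-529 - 418*(138 - 1*63)) = -141482/(-529 - 418*(138 - 63)) = -141482/(-529 - 418*75) = -141482/(-529 - 1*31350) = -141482/(-529 - 31350) = -141482/(-31879) = -141482*(-1/31879) = 141482/31879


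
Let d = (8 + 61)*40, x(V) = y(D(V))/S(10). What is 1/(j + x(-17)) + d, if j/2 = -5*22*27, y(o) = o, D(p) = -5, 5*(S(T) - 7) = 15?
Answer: 32791558/11881 ≈ 2760.0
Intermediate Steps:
S(T) = 10 (S(T) = 7 + (⅕)*15 = 7 + 3 = 10)
j = -5940 (j = 2*(-5*22*27) = 2*(-110*27) = 2*(-2970) = -5940)
x(V) = -½ (x(V) = -5/10 = -5*⅒ = -½)
d = 2760 (d = 69*40 = 2760)
1/(j + x(-17)) + d = 1/(-5940 - ½) + 2760 = 1/(-11881/2) + 2760 = -2/11881 + 2760 = 32791558/11881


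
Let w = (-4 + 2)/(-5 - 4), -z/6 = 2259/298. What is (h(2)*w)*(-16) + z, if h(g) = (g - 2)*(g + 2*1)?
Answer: -6777/149 ≈ -45.483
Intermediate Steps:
h(g) = (-2 + g)*(2 + g) (h(g) = (-2 + g)*(g + 2) = (-2 + g)*(2 + g))
z = -6777/149 (z = -13554/298 = -6*2259/298 = -6777/149 ≈ -45.483)
w = 2/9 (w = -2/(-9) = -2*(-⅑) = 2/9 ≈ 0.22222)
(h(2)*w)*(-16) + z = ((-4 + 2²)*(2/9))*(-16) - 6777/149 = ((-4 + 4)*(2/9))*(-16) - 6777/149 = (0*(2/9))*(-16) - 6777/149 = 0*(-16) - 6777/149 = 0 - 6777/149 = -6777/149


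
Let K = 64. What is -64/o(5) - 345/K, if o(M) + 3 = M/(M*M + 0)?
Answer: 7825/448 ≈ 17.467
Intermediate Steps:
o(M) = -3 + 1/M (o(M) = -3 + M/(M*M + 0) = -3 + M/(M**2 + 0) = -3 + M/(M**2) = -3 + M/M**2 = -3 + 1/M)
-64/o(5) - 345/K = -64/(-3 + 1/5) - 345/64 = -64/(-3 + 1/5) - 345*1/64 = -64/(-14/5) - 345/64 = -64*(-5/14) - 345/64 = 160/7 - 345/64 = 7825/448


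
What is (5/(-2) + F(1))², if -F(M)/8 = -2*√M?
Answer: 729/4 ≈ 182.25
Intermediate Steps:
F(M) = 16*√M (F(M) = -(-16)*√M = 16*√M)
(5/(-2) + F(1))² = (5/(-2) + 16*√1)² = (5*(-½) + 16*1)² = (-5/2 + 16)² = (27/2)² = 729/4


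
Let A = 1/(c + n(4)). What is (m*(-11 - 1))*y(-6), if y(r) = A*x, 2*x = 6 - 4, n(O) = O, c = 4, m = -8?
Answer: 12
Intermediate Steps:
x = 1 (x = (6 - 4)/2 = (½)*2 = 1)
A = ⅛ (A = 1/(4 + 4) = 1/8 = ⅛ ≈ 0.12500)
y(r) = ⅛ (y(r) = (⅛)*1 = ⅛)
(m*(-11 - 1))*y(-6) = -8*(-11 - 1)*(⅛) = -8*(-12)*(⅛) = 96*(⅛) = 12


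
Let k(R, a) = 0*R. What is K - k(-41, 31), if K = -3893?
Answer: -3893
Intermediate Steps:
k(R, a) = 0
K - k(-41, 31) = -3893 - 1*0 = -3893 + 0 = -3893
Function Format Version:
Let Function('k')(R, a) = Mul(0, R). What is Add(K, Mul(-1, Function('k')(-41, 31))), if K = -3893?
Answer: -3893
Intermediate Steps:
Function('k')(R, a) = 0
Add(K, Mul(-1, Function('k')(-41, 31))) = Add(-3893, Mul(-1, 0)) = Add(-3893, 0) = -3893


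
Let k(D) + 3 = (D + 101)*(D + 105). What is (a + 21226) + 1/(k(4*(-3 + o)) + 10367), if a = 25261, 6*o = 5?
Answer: 8057545232/173329 ≈ 46487.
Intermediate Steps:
o = ⅚ (o = (⅙)*5 = ⅚ ≈ 0.83333)
k(D) = -3 + (101 + D)*(105 + D) (k(D) = -3 + (D + 101)*(D + 105) = -3 + (101 + D)*(105 + D))
(a + 21226) + 1/(k(4*(-3 + o)) + 10367) = (25261 + 21226) + 1/((10602 + (4*(-3 + ⅚))² + 206*(4*(-3 + ⅚))) + 10367) = 46487 + 1/((10602 + (4*(-13/6))² + 206*(4*(-13/6))) + 10367) = 46487 + 1/((10602 + (-26/3)² + 206*(-26/3)) + 10367) = 46487 + 1/((10602 + 676/9 - 5356/3) + 10367) = 46487 + 1/(80026/9 + 10367) = 46487 + 1/(173329/9) = 46487 + 9/173329 = 8057545232/173329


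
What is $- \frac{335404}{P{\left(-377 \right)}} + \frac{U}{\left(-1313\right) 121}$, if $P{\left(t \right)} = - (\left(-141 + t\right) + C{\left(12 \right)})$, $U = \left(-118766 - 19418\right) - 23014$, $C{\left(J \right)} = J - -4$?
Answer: $- \frac{26602859148}{39877123} \approx -667.12$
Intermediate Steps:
$C{\left(J \right)} = 4 + J$ ($C{\left(J \right)} = J + 4 = 4 + J$)
$U = -161198$ ($U = -138184 - 23014 = -161198$)
$P{\left(t \right)} = 125 - t$ ($P{\left(t \right)} = - (\left(-141 + t\right) + \left(4 + 12\right)) = - (\left(-141 + t\right) + 16) = - (-125 + t) = 125 - t$)
$- \frac{335404}{P{\left(-377 \right)}} + \frac{U}{\left(-1313\right) 121} = - \frac{335404}{125 - -377} - \frac{161198}{\left(-1313\right) 121} = - \frac{335404}{125 + 377} - \frac{161198}{-158873} = - \frac{335404}{502} - - \frac{161198}{158873} = \left(-335404\right) \frac{1}{502} + \frac{161198}{158873} = - \frac{167702}{251} + \frac{161198}{158873} = - \frac{26602859148}{39877123}$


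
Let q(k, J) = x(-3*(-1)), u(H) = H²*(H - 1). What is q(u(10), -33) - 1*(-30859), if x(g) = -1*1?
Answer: 30858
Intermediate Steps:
x(g) = -1
u(H) = H²*(-1 + H)
q(k, J) = -1
q(u(10), -33) - 1*(-30859) = -1 - 1*(-30859) = -1 + 30859 = 30858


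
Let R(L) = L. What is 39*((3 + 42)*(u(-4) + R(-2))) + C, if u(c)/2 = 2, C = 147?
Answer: 3657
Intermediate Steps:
u(c) = 4 (u(c) = 2*2 = 4)
39*((3 + 42)*(u(-4) + R(-2))) + C = 39*((3 + 42)*(4 - 2)) + 147 = 39*(45*2) + 147 = 39*90 + 147 = 3510 + 147 = 3657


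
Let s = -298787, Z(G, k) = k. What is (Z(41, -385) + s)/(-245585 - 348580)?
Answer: 99724/198055 ≈ 0.50352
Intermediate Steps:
(Z(41, -385) + s)/(-245585 - 348580) = (-385 - 298787)/(-245585 - 348580) = -299172/(-594165) = -299172*(-1/594165) = 99724/198055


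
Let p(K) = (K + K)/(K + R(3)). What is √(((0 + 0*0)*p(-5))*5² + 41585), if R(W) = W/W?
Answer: √41585 ≈ 203.92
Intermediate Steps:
R(W) = 1
p(K) = 2*K/(1 + K) (p(K) = (K + K)/(K + 1) = (2*K)/(1 + K) = 2*K/(1 + K))
√(((0 + 0*0)*p(-5))*5² + 41585) = √(((0 + 0*0)*(2*(-5)/(1 - 5)))*5² + 41585) = √(((0 + 0)*(2*(-5)/(-4)))*25 + 41585) = √((0*(2*(-5)*(-¼)))*25 + 41585) = √((0*(5/2))*25 + 41585) = √(0*25 + 41585) = √(0 + 41585) = √41585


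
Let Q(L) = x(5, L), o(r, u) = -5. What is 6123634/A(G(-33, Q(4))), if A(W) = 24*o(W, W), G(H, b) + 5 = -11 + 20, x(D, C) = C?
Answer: -3061817/60 ≈ -51030.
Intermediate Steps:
Q(L) = L
G(H, b) = 4 (G(H, b) = -5 + (-11 + 20) = -5 + 9 = 4)
A(W) = -120 (A(W) = 24*(-5) = -120)
6123634/A(G(-33, Q(4))) = 6123634/(-120) = 6123634*(-1/120) = -3061817/60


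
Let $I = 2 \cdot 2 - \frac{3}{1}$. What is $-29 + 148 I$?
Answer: $119$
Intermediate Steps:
$I = 1$ ($I = 4 - 3 = 1$)
$-29 + 148 I = -29 + 148 \cdot 1 = -29 + 148 = 119$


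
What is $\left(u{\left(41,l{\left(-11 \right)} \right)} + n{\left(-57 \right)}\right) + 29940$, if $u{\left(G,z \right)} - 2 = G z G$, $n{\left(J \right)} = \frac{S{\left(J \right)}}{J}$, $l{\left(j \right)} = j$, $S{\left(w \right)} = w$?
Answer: $11452$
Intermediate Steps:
$n{\left(J \right)} = 1$ ($n{\left(J \right)} = \frac{J}{J} = 1$)
$u{\left(G,z \right)} = 2 + z G^{2}$ ($u{\left(G,z \right)} = 2 + G z G = 2 + z G^{2}$)
$\left(u{\left(41,l{\left(-11 \right)} \right)} + n{\left(-57 \right)}\right) + 29940 = \left(\left(2 - 11 \cdot 41^{2}\right) + 1\right) + 29940 = \left(\left(2 - 18491\right) + 1\right) + 29940 = \left(-18489 + 1\right) + 29940 = -18488 + 29940 = 11452$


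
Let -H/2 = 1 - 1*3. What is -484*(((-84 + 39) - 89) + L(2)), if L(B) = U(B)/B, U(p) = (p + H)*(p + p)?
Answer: 59048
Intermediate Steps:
H = 4 (H = -2*(1 - 1*3) = -2*(1 - 3) = -2*(-2) = 4)
U(p) = 2*p*(4 + p) (U(p) = (p + 4)*(p + p) = (4 + p)*(2*p) = 2*p*(4 + p))
L(B) = 8 + 2*B (L(B) = (2*B*(4 + B))/B = 8 + 2*B)
-484*(((-84 + 39) - 89) + L(2)) = -484*(((-84 + 39) - 89) + (8 + 2*2)) = -484*((-45 - 89) + (8 + 4)) = -484*(-134 + 12) = -484*(-122) = 59048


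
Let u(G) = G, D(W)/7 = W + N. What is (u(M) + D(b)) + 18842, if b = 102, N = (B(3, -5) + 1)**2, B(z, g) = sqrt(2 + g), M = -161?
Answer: 19381 + 14*I*sqrt(3) ≈ 19381.0 + 24.249*I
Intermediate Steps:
N = (1 + I*sqrt(3))**2 (N = (sqrt(2 - 5) + 1)**2 = (sqrt(-3) + 1)**2 = (I*sqrt(3) + 1)**2 = (1 + I*sqrt(3))**2 ≈ -2.0 + 3.4641*I)
D(W) = 7*W + 7*(1 + I*sqrt(3))**2 (D(W) = 7*(W + (1 + I*sqrt(3))**2) = 7*W + 7*(1 + I*sqrt(3))**2)
(u(M) + D(b)) + 18842 = (-161 + (7*102 + 7*(1 + I*sqrt(3))**2)) + 18842 = (-161 + (714 + 7*(1 + I*sqrt(3))**2)) + 18842 = (553 + 7*(1 + I*sqrt(3))**2) + 18842 = 19395 + 7*(1 + I*sqrt(3))**2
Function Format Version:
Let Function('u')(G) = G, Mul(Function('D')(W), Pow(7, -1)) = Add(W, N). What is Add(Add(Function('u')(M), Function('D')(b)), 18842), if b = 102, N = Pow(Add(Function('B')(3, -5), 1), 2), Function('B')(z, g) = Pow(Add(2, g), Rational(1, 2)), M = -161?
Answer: Add(19381, Mul(14, I, Pow(3, Rational(1, 2)))) ≈ Add(19381., Mul(24.249, I))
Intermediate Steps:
N = Pow(Add(1, Mul(I, Pow(3, Rational(1, 2)))), 2) (N = Pow(Add(Pow(Add(2, -5), Rational(1, 2)), 1), 2) = Pow(Add(Pow(-3, Rational(1, 2)), 1), 2) = Pow(Add(Mul(I, Pow(3, Rational(1, 2))), 1), 2) = Pow(Add(1, Mul(I, Pow(3, Rational(1, 2)))), 2) ≈ Add(-2.0000, Mul(3.4641, I)))
Function('D')(W) = Add(Mul(7, W), Mul(7, Pow(Add(1, Mul(I, Pow(3, Rational(1, 2)))), 2))) (Function('D')(W) = Mul(7, Add(W, Pow(Add(1, Mul(I, Pow(3, Rational(1, 2)))), 2))) = Add(Mul(7, W), Mul(7, Pow(Add(1, Mul(I, Pow(3, Rational(1, 2)))), 2))))
Add(Add(Function('u')(M), Function('D')(b)), 18842) = Add(Add(-161, Add(Mul(7, 102), Mul(7, Pow(Add(1, Mul(I, Pow(3, Rational(1, 2)))), 2)))), 18842) = Add(Add(-161, Add(714, Mul(7, Pow(Add(1, Mul(I, Pow(3, Rational(1, 2)))), 2)))), 18842) = Add(Add(553, Mul(7, Pow(Add(1, Mul(I, Pow(3, Rational(1, 2)))), 2))), 18842) = Add(19395, Mul(7, Pow(Add(1, Mul(I, Pow(3, Rational(1, 2)))), 2)))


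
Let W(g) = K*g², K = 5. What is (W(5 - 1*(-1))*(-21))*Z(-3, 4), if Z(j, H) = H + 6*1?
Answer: -37800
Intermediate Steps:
W(g) = 5*g²
Z(j, H) = 6 + H (Z(j, H) = H + 6 = 6 + H)
(W(5 - 1*(-1))*(-21))*Z(-3, 4) = ((5*(5 - 1*(-1))²)*(-21))*(6 + 4) = ((5*(5 + 1)²)*(-21))*10 = ((5*6²)*(-21))*10 = ((5*36)*(-21))*10 = (180*(-21))*10 = -3780*10 = -37800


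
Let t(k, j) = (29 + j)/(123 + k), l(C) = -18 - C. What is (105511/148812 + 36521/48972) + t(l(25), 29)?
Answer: 13237810967/6073017720 ≈ 2.1798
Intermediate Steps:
t(k, j) = (29 + j)/(123 + k)
(105511/148812 + 36521/48972) + t(l(25), 29) = (105511/148812 + 36521/48972) + (29 + 29)/(123 + (-18 - 1*25)) = (105511*(1/148812) + 36521*(1/48972)) + 58/(123 + (-18 - 25)) = (105511/148812 + 36521/48972) + 58/(123 - 43) = 220871828/151825443 + 58/80 = 220871828/151825443 + (1/80)*58 = 220871828/151825443 + 29/40 = 13237810967/6073017720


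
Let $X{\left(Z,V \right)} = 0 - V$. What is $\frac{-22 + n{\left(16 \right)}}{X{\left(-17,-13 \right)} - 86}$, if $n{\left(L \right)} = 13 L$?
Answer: $- \frac{186}{73} \approx -2.5479$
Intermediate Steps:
$X{\left(Z,V \right)} = - V$
$\frac{-22 + n{\left(16 \right)}}{X{\left(-17,-13 \right)} - 86} = \frac{-22 + 13 \cdot 16}{\left(-1\right) \left(-13\right) - 86} = \frac{-22 + 208}{13 - 86} = \frac{186}{-73} = 186 \left(- \frac{1}{73}\right) = - \frac{186}{73}$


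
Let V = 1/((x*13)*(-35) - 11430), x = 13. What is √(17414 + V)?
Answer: √5238984904005/17345 ≈ 131.96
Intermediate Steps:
V = -1/17345 (V = 1/((13*13)*(-35) - 11430) = 1/(169*(-35) - 11430) = 1/(-5915 - 11430) = 1/(-17345) = -1/17345 ≈ -5.7654e-5)
√(17414 + V) = √(17414 - 1/17345) = √(302045829/17345) = √5238984904005/17345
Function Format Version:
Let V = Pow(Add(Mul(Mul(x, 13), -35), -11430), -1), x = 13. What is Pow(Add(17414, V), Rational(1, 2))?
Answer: Mul(Rational(1, 17345), Pow(5238984904005, Rational(1, 2))) ≈ 131.96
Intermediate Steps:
V = Rational(-1, 17345) (V = Pow(Add(Mul(Mul(13, 13), -35), -11430), -1) = Pow(Add(Mul(169, -35), -11430), -1) = Pow(Add(-5915, -11430), -1) = Pow(-17345, -1) = Rational(-1, 17345) ≈ -5.7654e-5)
Pow(Add(17414, V), Rational(1, 2)) = Pow(Add(17414, Rational(-1, 17345)), Rational(1, 2)) = Pow(Rational(302045829, 17345), Rational(1, 2)) = Mul(Rational(1, 17345), Pow(5238984904005, Rational(1, 2)))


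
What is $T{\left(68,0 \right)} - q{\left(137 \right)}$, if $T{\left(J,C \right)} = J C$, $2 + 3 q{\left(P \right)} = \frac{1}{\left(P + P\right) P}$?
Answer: $\frac{25025}{37538} \approx 0.66666$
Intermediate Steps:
$q{\left(P \right)} = - \frac{2}{3} + \frac{1}{6 P^{2}}$ ($q{\left(P \right)} = - \frac{2}{3} + \frac{\frac{1}{P + P} \frac{1}{P}}{3} = - \frac{2}{3} + \frac{\frac{1}{2 P} \frac{1}{P}}{3} = - \frac{2}{3} + \frac{\frac{1}{2} \frac{1}{P^{2}}}{3} = - \frac{2}{3} + \frac{1}{6 P^{2}}$)
$T{\left(J,C \right)} = C J$
$T{\left(68,0 \right)} - q{\left(137 \right)} = 0 \cdot 68 - \left(- \frac{2}{3} + \frac{1}{6 \cdot 18769}\right) = 0 - \left(- \frac{2}{3} + \frac{1}{6} \cdot \frac{1}{18769}\right) = 0 - \left(- \frac{2}{3} + \frac{1}{112614}\right) = 0 - - \frac{25025}{37538} = 0 + \frac{25025}{37538} = \frac{25025}{37538}$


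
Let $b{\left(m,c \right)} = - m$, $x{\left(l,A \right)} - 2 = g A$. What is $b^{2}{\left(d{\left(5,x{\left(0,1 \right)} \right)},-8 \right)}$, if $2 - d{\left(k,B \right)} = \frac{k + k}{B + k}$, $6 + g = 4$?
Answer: $0$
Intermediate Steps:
$g = -2$ ($g = -6 + 4 = -2$)
$x{\left(l,A \right)} = 2 - 2 A$
$d{\left(k,B \right)} = 2 - \frac{2 k}{B + k}$ ($d{\left(k,B \right)} = 2 - \frac{k + k}{B + k} = 2 - \frac{2 k}{B + k}$)
$b^{2}{\left(d{\left(5,x{\left(0,1 \right)} \right)},-8 \right)} = \left(- \frac{2 \left(2 - 2\right)}{\left(2 - 2\right) + 5}\right)^{2} = \left(- \frac{2 \cdot 0}{0 + 5}\right)^{2} = \left(- \frac{2 \cdot 0}{5}\right)^{2} = \left(\left(-1\right) 0\right)^{2} = 0^{2} = 0$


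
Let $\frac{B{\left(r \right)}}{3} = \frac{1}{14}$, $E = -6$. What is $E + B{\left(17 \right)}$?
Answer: $- \frac{81}{14} \approx -5.7857$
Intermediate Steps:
$B{\left(r \right)} = \frac{3}{14}$
$E + B{\left(17 \right)} = -6 + \frac{3}{14} = - \frac{81}{14}$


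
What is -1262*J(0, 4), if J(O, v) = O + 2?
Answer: -2524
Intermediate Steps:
J(O, v) = 2 + O
-1262*J(0, 4) = -1262*(2 + 0) = -1262*2 = -2524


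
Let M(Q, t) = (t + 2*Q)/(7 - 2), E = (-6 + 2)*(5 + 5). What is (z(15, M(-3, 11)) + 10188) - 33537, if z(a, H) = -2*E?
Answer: -23269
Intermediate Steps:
E = -40 (E = -4*10 = -40)
M(Q, t) = t/5 + 2*Q/5 (M(Q, t) = (t + 2*Q)/5 = (t + 2*Q)*(1/5) = t/5 + 2*Q/5)
z(a, H) = 80 (z(a, H) = -2*(-40) = 80)
(z(15, M(-3, 11)) + 10188) - 33537 = (80 + 10188) - 33537 = 10268 - 33537 = -23269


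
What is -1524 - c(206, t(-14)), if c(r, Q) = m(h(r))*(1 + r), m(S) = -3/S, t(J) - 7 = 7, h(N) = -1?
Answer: -2145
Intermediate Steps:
t(J) = 14 (t(J) = 7 + 7 = 14)
c(r, Q) = 3 + 3*r (c(r, Q) = (-3/(-1))*(1 + r) = (-3*(-1))*(1 + r) = 3*(1 + r) = 3 + 3*r)
-1524 - c(206, t(-14)) = -1524 - (3 + 3*206) = -1524 - (3 + 618) = -1524 - 1*621 = -1524 - 621 = -2145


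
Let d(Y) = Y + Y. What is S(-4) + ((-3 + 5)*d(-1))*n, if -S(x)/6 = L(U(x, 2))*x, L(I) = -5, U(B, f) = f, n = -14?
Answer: -64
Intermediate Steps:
d(Y) = 2*Y
S(x) = 30*x (S(x) = -(-30)*x = 30*x)
S(-4) + ((-3 + 5)*d(-1))*n = 30*(-4) + ((-3 + 5)*(2*(-1)))*(-14) = -120 + (2*(-2))*(-14) = -120 - 4*(-14) = -120 + 56 = -64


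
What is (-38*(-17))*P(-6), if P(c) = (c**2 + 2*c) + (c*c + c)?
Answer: 34884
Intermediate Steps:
P(c) = 2*c**2 + 3*c (P(c) = (c**2 + 2*c) + (c**2 + c) = (c**2 + 2*c) + (c + c**2) = 2*c**2 + 3*c)
(-38*(-17))*P(-6) = (-38*(-17))*(-6*(3 + 2*(-6))) = 646*(-6*(3 - 12)) = 646*(-6*(-9)) = 646*54 = 34884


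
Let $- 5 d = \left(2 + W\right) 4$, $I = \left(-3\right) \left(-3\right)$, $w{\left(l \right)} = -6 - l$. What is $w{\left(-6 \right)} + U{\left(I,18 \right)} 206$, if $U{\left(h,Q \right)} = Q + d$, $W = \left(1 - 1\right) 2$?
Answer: $\frac{16892}{5} \approx 3378.4$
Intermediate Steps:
$W = 0$ ($W = 0 \cdot 2 = 0$)
$I = 9$
$d = - \frac{8}{5}$ ($d = - \frac{\left(2 + 0\right) 4}{5} = - \frac{2 \cdot 4}{5} = \left(- \frac{1}{5}\right) 8 = - \frac{8}{5} \approx -1.6$)
$U{\left(h,Q \right)} = - \frac{8}{5} + Q$ ($U{\left(h,Q \right)} = Q - \frac{8}{5} = - \frac{8}{5} + Q$)
$w{\left(-6 \right)} + U{\left(I,18 \right)} 206 = \left(-6 - -6\right) + \left(- \frac{8}{5} + 18\right) 206 = \left(-6 + 6\right) + \frac{82}{5} \cdot 206 = 0 + \frac{16892}{5} = \frac{16892}{5}$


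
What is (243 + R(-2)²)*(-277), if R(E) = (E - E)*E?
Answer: -67311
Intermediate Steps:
R(E) = 0 (R(E) = 0*E = 0)
(243 + R(-2)²)*(-277) = (243 + 0²)*(-277) = (243 + 0)*(-277) = 243*(-277) = -67311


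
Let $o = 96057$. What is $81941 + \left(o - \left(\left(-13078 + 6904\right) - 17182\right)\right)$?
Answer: $201354$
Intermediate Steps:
$81941 + \left(o - \left(\left(-13078 + 6904\right) - 17182\right)\right) = 81941 + \left(96057 - \left(\left(-13078 + 6904\right) - 17182\right)\right) = 81941 + \left(96057 - \left(-6174 - 17182\right)\right) = 81941 + \left(96057 - -23356\right) = 81941 + \left(96057 + 23356\right) = 81941 + 119413 = 201354$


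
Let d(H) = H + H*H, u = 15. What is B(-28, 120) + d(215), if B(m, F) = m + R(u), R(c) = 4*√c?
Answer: 46412 + 4*√15 ≈ 46428.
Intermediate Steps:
d(H) = H + H²
B(m, F) = m + 4*√15
B(-28, 120) + d(215) = (-28 + 4*√15) + 215*(1 + 215) = (-28 + 4*√15) + 215*216 = (-28 + 4*√15) + 46440 = 46412 + 4*√15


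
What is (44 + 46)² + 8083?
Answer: 16183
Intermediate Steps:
(44 + 46)² + 8083 = 90² + 8083 = 8100 + 8083 = 16183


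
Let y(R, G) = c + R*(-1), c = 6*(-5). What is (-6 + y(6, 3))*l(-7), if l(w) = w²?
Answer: -2058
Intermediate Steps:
c = -30
y(R, G) = -30 - R (y(R, G) = -30 + R*(-1) = -30 - R)
(-6 + y(6, 3))*l(-7) = (-6 + (-30 - 1*6))*(-7)² = (-6 + (-30 - 6))*49 = (-6 - 36)*49 = -42*49 = -2058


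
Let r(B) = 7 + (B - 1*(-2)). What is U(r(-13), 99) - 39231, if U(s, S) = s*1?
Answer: -39235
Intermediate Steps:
r(B) = 9 + B (r(B) = 7 + (B + 2) = 7 + (2 + B) = 9 + B)
U(s, S) = s
U(r(-13), 99) - 39231 = (9 - 13) - 39231 = -4 - 39231 = -39235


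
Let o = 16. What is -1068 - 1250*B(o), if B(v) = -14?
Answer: 16432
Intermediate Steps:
-1068 - 1250*B(o) = -1068 - 1250*(-14) = -1068 + 17500 = 16432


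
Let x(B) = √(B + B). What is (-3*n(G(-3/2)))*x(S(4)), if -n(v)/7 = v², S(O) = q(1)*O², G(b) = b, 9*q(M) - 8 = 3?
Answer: 63*√22 ≈ 295.50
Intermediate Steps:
q(M) = 11/9 (q(M) = 8/9 + (⅑)*3 = 8/9 + ⅓ = 11/9)
S(O) = 11*O²/9
x(B) = √2*√B (x(B) = √(2*B) = √2*√B)
n(v) = -7*v²
(-3*n(G(-3/2)))*x(S(4)) = (-(-21)*(-3/2)²)*(√2*√((11/9)*4²)) = (-(-21)*(-3*½)²)*(√2*√((11/9)*16)) = (-(-21)*(-3/2)²)*(√2*√(176/9)) = (-(-21)*9/4)*(√2*(4*√11/3)) = (-3*(-63/4))*(4*√22/3) = 189*(4*√22/3)/4 = 63*√22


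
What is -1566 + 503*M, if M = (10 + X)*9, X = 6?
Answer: 70866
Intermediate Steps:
M = 144 (M = (10 + 6)*9 = 16*9 = 144)
-1566 + 503*M = -1566 + 503*144 = -1566 + 72432 = 70866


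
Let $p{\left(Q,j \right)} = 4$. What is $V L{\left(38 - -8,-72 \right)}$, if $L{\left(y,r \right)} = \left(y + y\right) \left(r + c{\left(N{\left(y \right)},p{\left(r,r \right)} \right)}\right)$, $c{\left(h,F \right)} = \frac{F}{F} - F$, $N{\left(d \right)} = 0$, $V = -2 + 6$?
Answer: $-27600$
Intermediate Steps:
$V = 4$
$c{\left(h,F \right)} = 1 - F$
$L{\left(y,r \right)} = 2 y \left(-3 + r\right)$ ($L{\left(y,r \right)} = \left(y + y\right) \left(r + \left(1 - 4\right)\right) = 2 y \left(r + \left(1 - 4\right)\right) = 2 y \left(r - 3\right) = 2 y \left(-3 + r\right)$)
$V L{\left(38 - -8,-72 \right)} = 4 \cdot 2 \left(38 - -8\right) \left(-3 - 72\right) = 4 \cdot 2 \left(38 + 8\right) \left(-75\right) = 4 \cdot 2 \cdot 46 \left(-75\right) = 4 \left(-6900\right) = -27600$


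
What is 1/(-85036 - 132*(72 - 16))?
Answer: -1/92428 ≈ -1.0819e-5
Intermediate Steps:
1/(-85036 - 132*(72 - 16)) = 1/(-85036 - 132*56) = 1/(-85036 - 7392) = 1/(-92428) = -1/92428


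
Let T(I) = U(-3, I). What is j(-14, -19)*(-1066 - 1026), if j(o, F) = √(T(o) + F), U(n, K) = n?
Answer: -2092*I*√22 ≈ -9812.3*I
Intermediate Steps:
T(I) = -3
j(o, F) = √(-3 + F)
j(-14, -19)*(-1066 - 1026) = √(-3 - 19)*(-1066 - 1026) = √(-22)*(-2092) = (I*√22)*(-2092) = -2092*I*√22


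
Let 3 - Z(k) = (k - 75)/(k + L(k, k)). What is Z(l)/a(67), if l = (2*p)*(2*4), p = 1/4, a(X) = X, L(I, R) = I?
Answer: 95/536 ≈ 0.17724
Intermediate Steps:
p = 1/4 ≈ 0.25000
l = 4 (l = (2*(1/4))*(2*4) = (1/2)*8 = 4)
Z(k) = 3 - (-75 + k)/(2*k) (Z(k) = 3 - (k - 75)/(k + k) = 3 - (-75 + k)/(2*k))
Z(l)/a(67) = ((5/2)*(15 + 4)/4)/67 = ((5/2)*(1/4)*19)*(1/67) = (95/8)*(1/67) = 95/536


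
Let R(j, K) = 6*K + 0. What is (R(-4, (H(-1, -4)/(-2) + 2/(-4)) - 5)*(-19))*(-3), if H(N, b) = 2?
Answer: -2223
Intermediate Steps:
R(j, K) = 6*K
(R(-4, (H(-1, -4)/(-2) + 2/(-4)) - 5)*(-19))*(-3) = ((6*((2/(-2) + 2/(-4)) - 5))*(-19))*(-3) = ((6*((2*(-½) + 2*(-¼)) - 5))*(-19))*(-3) = ((6*((-1 - ½) - 5))*(-19))*(-3) = ((6*(-3/2 - 5))*(-19))*(-3) = ((6*(-13/2))*(-19))*(-3) = -39*(-19)*(-3) = 741*(-3) = -2223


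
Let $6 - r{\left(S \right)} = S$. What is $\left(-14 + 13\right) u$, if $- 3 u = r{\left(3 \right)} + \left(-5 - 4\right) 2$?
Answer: $-5$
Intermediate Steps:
$r{\left(S \right)} = 6 - S$
$u = 5$ ($u = - \frac{\left(6 - 3\right) + \left(-5 - 4\right) 2}{3} = - \frac{\left(6 - 3\right) - 18}{3} = - \frac{3 - 18}{3} = \left(- \frac{1}{3}\right) \left(-15\right) = 5$)
$\left(-14 + 13\right) u = \left(-14 + 13\right) 5 = \left(-1\right) 5 = -5$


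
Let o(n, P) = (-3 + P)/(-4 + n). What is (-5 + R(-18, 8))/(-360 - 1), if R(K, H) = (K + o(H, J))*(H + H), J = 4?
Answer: 289/361 ≈ 0.80055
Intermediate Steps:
o(n, P) = (-3 + P)/(-4 + n)
R(K, H) = 2*H*(K + 1/(-4 + H)) (R(K, H) = (K + (-3 + 4)/(-4 + H))*(H + H) = (K + 1/(-4 + H))*(2*H) = 2*H*(K + 1/(-4 + H)))
(-5 + R(-18, 8))/(-360 - 1) = (-5 + 2*8*(1 - 18*(-4 + 8))/(-4 + 8))/(-360 - 1) = (-5 + 2*8*(1 - 18*4)/4)/(-361) = (-5 + 2*8*(¼)*(1 - 72))*(-1/361) = (-5 + 2*8*(¼)*(-71))*(-1/361) = (-5 - 284)*(-1/361) = -289*(-1/361) = 289/361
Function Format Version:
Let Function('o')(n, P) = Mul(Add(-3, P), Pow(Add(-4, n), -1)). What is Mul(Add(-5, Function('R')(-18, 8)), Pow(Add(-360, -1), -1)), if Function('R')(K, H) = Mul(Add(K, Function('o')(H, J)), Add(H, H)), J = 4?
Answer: Rational(289, 361) ≈ 0.80055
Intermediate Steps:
Function('o')(n, P) = Mul(Pow(Add(-4, n), -1), Add(-3, P))
Function('R')(K, H) = Mul(2, H, Add(K, Pow(Add(-4, H), -1))) (Function('R')(K, H) = Mul(Add(K, Mul(Pow(Add(-4, H), -1), Add(-3, 4))), Add(H, H)) = Mul(Add(K, Mul(Pow(Add(-4, H), -1), 1)), Mul(2, H)) = Mul(Add(K, Pow(Add(-4, H), -1)), Mul(2, H)) = Mul(2, H, Add(K, Pow(Add(-4, H), -1))))
Mul(Add(-5, Function('R')(-18, 8)), Pow(Add(-360, -1), -1)) = Mul(Add(-5, Mul(2, 8, Pow(Add(-4, 8), -1), Add(1, Mul(-18, Add(-4, 8))))), Pow(Add(-360, -1), -1)) = Mul(Add(-5, Mul(2, 8, Pow(4, -1), Add(1, Mul(-18, 4)))), Pow(-361, -1)) = Mul(Add(-5, Mul(2, 8, Rational(1, 4), Add(1, -72))), Rational(-1, 361)) = Mul(Add(-5, Mul(2, 8, Rational(1, 4), -71)), Rational(-1, 361)) = Mul(Add(-5, -284), Rational(-1, 361)) = Mul(-289, Rational(-1, 361)) = Rational(289, 361)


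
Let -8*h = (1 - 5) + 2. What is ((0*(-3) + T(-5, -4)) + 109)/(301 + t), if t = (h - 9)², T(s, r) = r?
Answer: 240/863 ≈ 0.27810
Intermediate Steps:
h = ¼ (h = -((1 - 5) + 2)/8 = -(-4 + 2)/8 = -⅛*(-2) = ¼ ≈ 0.25000)
t = 1225/16 (t = (¼ - 9)² = (-35/4)² = 1225/16 ≈ 76.563)
((0*(-3) + T(-5, -4)) + 109)/(301 + t) = ((0*(-3) - 4) + 109)/(301 + 1225/16) = ((0 - 4) + 109)/(6041/16) = (-4 + 109)*(16/6041) = 105*(16/6041) = 240/863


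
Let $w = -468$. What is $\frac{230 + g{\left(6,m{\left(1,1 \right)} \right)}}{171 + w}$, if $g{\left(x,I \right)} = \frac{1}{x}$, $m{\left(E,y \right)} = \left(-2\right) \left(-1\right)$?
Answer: $- \frac{1381}{1782} \approx -0.77497$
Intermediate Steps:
$m{\left(E,y \right)} = 2$
$\frac{230 + g{\left(6,m{\left(1,1 \right)} \right)}}{171 + w} = \frac{230 + \frac{1}{6}}{171 - 468} = \frac{230 + \frac{1}{6}}{-297} = \frac{1381}{6} \left(- \frac{1}{297}\right) = - \frac{1381}{1782}$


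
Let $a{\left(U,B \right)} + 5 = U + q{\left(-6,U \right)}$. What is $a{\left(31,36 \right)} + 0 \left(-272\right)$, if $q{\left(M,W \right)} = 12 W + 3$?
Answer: $401$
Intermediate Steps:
$q{\left(M,W \right)} = 3 + 12 W$
$a{\left(U,B \right)} = -2 + 13 U$ ($a{\left(U,B \right)} = -5 + \left(U + \left(3 + 12 U\right)\right) = -5 + \left(3 + 13 U\right) = -2 + 13 U$)
$a{\left(31,36 \right)} + 0 \left(-272\right) = \left(-2 + 13 \cdot 31\right) + 0 \left(-272\right) = \left(-2 + 403\right) + 0 = 401 + 0 = 401$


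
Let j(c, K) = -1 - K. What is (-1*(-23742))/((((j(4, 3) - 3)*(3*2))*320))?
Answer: -3957/2240 ≈ -1.7665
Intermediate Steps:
(-1*(-23742))/((((j(4, 3) - 3)*(3*2))*320)) = (-1*(-23742))/(((((-1 - 1*3) - 3)*(3*2))*320)) = 23742/(((((-1 - 3) - 3)*6)*320)) = 23742/((((-4 - 3)*6)*320)) = 23742/((-7*6*320)) = 23742/((-42*320)) = 23742/(-13440) = 23742*(-1/13440) = -3957/2240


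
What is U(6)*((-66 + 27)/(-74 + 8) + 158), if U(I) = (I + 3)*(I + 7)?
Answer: 408213/22 ≈ 18555.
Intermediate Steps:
U(I) = (3 + I)*(7 + I)
U(6)*((-66 + 27)/(-74 + 8) + 158) = (21 + 6**2 + 10*6)*((-66 + 27)/(-74 + 8) + 158) = (21 + 36 + 60)*(-39/(-66) + 158) = 117*(-39*(-1/66) + 158) = 117*(13/22 + 158) = 117*(3489/22) = 408213/22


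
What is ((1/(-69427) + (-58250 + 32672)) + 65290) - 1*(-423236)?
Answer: 32141090795/69427 ≈ 4.6295e+5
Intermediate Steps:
((1/(-69427) + (-58250 + 32672)) + 65290) - 1*(-423236) = ((-1/69427 - 25578) + 65290) + 423236 = (-1775803807/69427 + 65290) + 423236 = 2757085023/69427 + 423236 = 32141090795/69427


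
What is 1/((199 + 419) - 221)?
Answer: 1/397 ≈ 0.0025189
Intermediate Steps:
1/((199 + 419) - 221) = 1/(618 - 221) = 1/397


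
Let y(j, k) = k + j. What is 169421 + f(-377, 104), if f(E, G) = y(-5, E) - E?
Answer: 169416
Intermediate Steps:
y(j, k) = j + k
f(E, G) = -5 (f(E, G) = (-5 + E) - E = -5)
169421 + f(-377, 104) = 169421 - 5 = 169416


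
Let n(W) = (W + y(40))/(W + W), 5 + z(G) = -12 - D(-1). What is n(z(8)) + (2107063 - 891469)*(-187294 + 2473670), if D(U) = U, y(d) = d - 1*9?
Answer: 88937758314993/32 ≈ 2.7793e+12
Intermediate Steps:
y(d) = -9 + d (y(d) = d - 9 = -9 + d)
z(G) = -16 (z(G) = -5 + (-12 - 1*(-1)) = -5 + (-12 + 1) = -5 - 11 = -16)
n(W) = (31 + W)/(2*W) (n(W) = (W + (-9 + 40))/(W + W) = (W + 31)/((2*W)) = (31 + W)*(1/(2*W)) = (31 + W)/(2*W))
n(z(8)) + (2107063 - 891469)*(-187294 + 2473670) = (½)*(31 - 16)/(-16) + (2107063 - 891469)*(-187294 + 2473670) = (½)*(-1/16)*15 + 1215594*2286376 = -15/32 + 2779304947344 = 88937758314993/32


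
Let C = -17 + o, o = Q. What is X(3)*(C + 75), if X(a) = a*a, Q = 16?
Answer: 666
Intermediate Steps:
o = 16
X(a) = a²
C = -1 (C = -17 + 16 = -1)
X(3)*(C + 75) = 3²*(-1 + 75) = 9*74 = 666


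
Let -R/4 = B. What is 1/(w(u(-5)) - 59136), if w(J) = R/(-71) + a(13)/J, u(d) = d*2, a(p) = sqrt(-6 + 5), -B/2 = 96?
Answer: -29815910400/1763516193182641 + 50410*I/1763516193182641 ≈ -1.6907e-5 + 2.8585e-11*I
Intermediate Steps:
B = -192 (B = -2*96 = -192)
a(p) = I (a(p) = sqrt(-1) = I)
u(d) = 2*d
R = 768 (R = -4*(-192) = 768)
w(J) = -768/71 + I/J (w(J) = 768/(-71) + I/J = 768*(-1/71) + I/J = -768/71 + I/J)
1/(w(u(-5)) - 59136) = 1/((-768/71 + I/((2*(-5)))) - 59136) = 1/((-768/71 + I/(-10)) - 59136) = 1/((-768/71 + I*(-1/10)) - 59136) = 1/((-768/71 - I/10) - 59136) = 1/(-4199424/71 - I/10) = 504100*(-4199424/71 + I/10)/1763516193182641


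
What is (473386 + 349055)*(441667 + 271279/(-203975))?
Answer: 74092685788787286/203975 ≈ 3.6324e+11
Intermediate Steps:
(473386 + 349055)*(441667 + 271279/(-203975)) = 822441*(441667 + 271279*(-1/203975)) = 822441*(441667 - 271279/203975) = 822441*(90088755046/203975) = 74092685788787286/203975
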